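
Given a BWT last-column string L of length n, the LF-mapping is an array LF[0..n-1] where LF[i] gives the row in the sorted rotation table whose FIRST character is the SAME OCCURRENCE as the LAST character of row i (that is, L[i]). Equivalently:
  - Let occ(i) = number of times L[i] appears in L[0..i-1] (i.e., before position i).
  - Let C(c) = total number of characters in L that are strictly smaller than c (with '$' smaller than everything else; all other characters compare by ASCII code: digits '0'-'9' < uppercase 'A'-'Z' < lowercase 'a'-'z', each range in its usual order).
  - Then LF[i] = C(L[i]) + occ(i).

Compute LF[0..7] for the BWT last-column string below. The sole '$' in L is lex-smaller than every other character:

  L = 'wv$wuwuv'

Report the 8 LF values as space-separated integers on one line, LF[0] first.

Char counts: '$':1, 'u':2, 'v':2, 'w':3
C (first-col start): C('$')=0, C('u')=1, C('v')=3, C('w')=5
L[0]='w': occ=0, LF[0]=C('w')+0=5+0=5
L[1]='v': occ=0, LF[1]=C('v')+0=3+0=3
L[2]='$': occ=0, LF[2]=C('$')+0=0+0=0
L[3]='w': occ=1, LF[3]=C('w')+1=5+1=6
L[4]='u': occ=0, LF[4]=C('u')+0=1+0=1
L[5]='w': occ=2, LF[5]=C('w')+2=5+2=7
L[6]='u': occ=1, LF[6]=C('u')+1=1+1=2
L[7]='v': occ=1, LF[7]=C('v')+1=3+1=4

Answer: 5 3 0 6 1 7 2 4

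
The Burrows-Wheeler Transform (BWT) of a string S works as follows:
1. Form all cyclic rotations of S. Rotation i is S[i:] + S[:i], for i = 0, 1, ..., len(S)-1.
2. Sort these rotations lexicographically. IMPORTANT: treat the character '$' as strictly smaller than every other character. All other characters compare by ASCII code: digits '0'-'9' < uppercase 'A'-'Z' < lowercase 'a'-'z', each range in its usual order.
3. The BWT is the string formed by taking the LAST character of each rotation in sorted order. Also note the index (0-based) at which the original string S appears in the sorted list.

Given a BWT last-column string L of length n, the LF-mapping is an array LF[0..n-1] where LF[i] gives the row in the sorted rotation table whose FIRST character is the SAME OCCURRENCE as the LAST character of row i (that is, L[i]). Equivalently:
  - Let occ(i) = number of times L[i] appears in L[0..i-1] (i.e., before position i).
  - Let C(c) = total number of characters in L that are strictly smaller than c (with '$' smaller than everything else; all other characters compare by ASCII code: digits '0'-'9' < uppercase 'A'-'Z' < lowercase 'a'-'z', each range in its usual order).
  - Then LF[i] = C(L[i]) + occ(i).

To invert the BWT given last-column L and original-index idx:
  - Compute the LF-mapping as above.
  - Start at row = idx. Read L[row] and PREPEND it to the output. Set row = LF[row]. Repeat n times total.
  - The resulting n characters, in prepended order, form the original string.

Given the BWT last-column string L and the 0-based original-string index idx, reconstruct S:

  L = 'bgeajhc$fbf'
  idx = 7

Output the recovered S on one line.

LF mapping: 2 8 5 1 10 9 4 0 6 3 7
Walk LF starting at row 7, prepending L[row]:
  step 1: row=7, L[7]='$', prepend. Next row=LF[7]=0
  step 2: row=0, L[0]='b', prepend. Next row=LF[0]=2
  step 3: row=2, L[2]='e', prepend. Next row=LF[2]=5
  step 4: row=5, L[5]='h', prepend. Next row=LF[5]=9
  step 5: row=9, L[9]='b', prepend. Next row=LF[9]=3
  step 6: row=3, L[3]='a', prepend. Next row=LF[3]=1
  step 7: row=1, L[1]='g', prepend. Next row=LF[1]=8
  step 8: row=8, L[8]='f', prepend. Next row=LF[8]=6
  step 9: row=6, L[6]='c', prepend. Next row=LF[6]=4
  step 10: row=4, L[4]='j', prepend. Next row=LF[4]=10
  step 11: row=10, L[10]='f', prepend. Next row=LF[10]=7
Reversed output: fjcfgabheb$

Answer: fjcfgabheb$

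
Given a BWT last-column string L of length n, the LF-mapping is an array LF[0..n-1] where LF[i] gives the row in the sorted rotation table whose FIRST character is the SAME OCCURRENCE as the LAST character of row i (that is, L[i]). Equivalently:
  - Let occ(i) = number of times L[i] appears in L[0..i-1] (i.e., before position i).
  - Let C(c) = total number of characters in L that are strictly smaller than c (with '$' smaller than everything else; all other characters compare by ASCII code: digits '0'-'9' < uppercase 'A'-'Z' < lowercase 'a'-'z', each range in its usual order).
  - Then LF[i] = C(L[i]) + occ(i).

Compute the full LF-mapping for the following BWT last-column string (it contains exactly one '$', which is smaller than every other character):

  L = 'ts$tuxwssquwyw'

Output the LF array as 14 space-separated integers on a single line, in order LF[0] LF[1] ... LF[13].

Char counts: '$':1, 'q':1, 's':3, 't':2, 'u':2, 'w':3, 'x':1, 'y':1
C (first-col start): C('$')=0, C('q')=1, C('s')=2, C('t')=5, C('u')=7, C('w')=9, C('x')=12, C('y')=13
L[0]='t': occ=0, LF[0]=C('t')+0=5+0=5
L[1]='s': occ=0, LF[1]=C('s')+0=2+0=2
L[2]='$': occ=0, LF[2]=C('$')+0=0+0=0
L[3]='t': occ=1, LF[3]=C('t')+1=5+1=6
L[4]='u': occ=0, LF[4]=C('u')+0=7+0=7
L[5]='x': occ=0, LF[5]=C('x')+0=12+0=12
L[6]='w': occ=0, LF[6]=C('w')+0=9+0=9
L[7]='s': occ=1, LF[7]=C('s')+1=2+1=3
L[8]='s': occ=2, LF[8]=C('s')+2=2+2=4
L[9]='q': occ=0, LF[9]=C('q')+0=1+0=1
L[10]='u': occ=1, LF[10]=C('u')+1=7+1=8
L[11]='w': occ=1, LF[11]=C('w')+1=9+1=10
L[12]='y': occ=0, LF[12]=C('y')+0=13+0=13
L[13]='w': occ=2, LF[13]=C('w')+2=9+2=11

Answer: 5 2 0 6 7 12 9 3 4 1 8 10 13 11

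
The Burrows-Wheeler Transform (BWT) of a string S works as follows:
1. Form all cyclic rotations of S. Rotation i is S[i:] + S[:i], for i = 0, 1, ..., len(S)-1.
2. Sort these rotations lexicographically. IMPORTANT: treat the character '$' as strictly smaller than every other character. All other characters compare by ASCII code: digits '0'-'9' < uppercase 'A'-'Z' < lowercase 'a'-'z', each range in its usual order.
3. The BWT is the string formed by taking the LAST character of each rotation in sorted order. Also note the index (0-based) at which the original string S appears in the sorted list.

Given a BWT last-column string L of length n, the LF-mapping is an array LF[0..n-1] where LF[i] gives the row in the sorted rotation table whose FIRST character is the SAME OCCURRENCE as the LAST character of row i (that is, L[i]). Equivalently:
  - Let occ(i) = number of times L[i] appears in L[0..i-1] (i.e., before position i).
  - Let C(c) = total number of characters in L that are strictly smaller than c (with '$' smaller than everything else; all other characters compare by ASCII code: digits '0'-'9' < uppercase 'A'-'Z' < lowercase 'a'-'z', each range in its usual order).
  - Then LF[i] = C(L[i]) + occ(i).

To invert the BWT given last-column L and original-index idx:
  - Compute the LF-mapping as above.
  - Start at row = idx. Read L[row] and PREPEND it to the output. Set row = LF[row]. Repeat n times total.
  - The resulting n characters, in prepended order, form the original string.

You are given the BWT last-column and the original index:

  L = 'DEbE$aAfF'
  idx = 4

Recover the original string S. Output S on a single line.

Answer: EEAaFfbD$

Derivation:
LF mapping: 2 3 7 4 0 6 1 8 5
Walk LF starting at row 4, prepending L[row]:
  step 1: row=4, L[4]='$', prepend. Next row=LF[4]=0
  step 2: row=0, L[0]='D', prepend. Next row=LF[0]=2
  step 3: row=2, L[2]='b', prepend. Next row=LF[2]=7
  step 4: row=7, L[7]='f', prepend. Next row=LF[7]=8
  step 5: row=8, L[8]='F', prepend. Next row=LF[8]=5
  step 6: row=5, L[5]='a', prepend. Next row=LF[5]=6
  step 7: row=6, L[6]='A', prepend. Next row=LF[6]=1
  step 8: row=1, L[1]='E', prepend. Next row=LF[1]=3
  step 9: row=3, L[3]='E', prepend. Next row=LF[3]=4
Reversed output: EEAaFfbD$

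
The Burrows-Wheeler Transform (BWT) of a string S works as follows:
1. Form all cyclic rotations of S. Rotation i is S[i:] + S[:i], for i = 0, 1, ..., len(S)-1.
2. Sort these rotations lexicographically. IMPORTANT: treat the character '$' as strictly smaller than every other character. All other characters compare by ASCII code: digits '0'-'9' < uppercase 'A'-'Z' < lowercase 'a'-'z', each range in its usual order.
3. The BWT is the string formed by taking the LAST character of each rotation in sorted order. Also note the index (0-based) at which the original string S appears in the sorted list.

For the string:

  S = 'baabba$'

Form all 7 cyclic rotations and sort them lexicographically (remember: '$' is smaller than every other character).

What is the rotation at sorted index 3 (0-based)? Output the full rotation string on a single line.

Answer: abba$ba

Derivation:
All 7 rotations (rotation i = S[i:]+S[:i]):
  rot[0] = baabba$
  rot[1] = aabba$b
  rot[2] = abba$ba
  rot[3] = bba$baa
  rot[4] = ba$baab
  rot[5] = a$baabb
  rot[6] = $baabba
Sorted (with $ < everything):
  sorted[0] = $baabba
  sorted[1] = a$baabb
  sorted[2] = aabba$b
  sorted[3] = abba$ba
  sorted[4] = ba$baab
  sorted[5] = baabba$
  sorted[6] = bba$baa
sorted[3] = abba$ba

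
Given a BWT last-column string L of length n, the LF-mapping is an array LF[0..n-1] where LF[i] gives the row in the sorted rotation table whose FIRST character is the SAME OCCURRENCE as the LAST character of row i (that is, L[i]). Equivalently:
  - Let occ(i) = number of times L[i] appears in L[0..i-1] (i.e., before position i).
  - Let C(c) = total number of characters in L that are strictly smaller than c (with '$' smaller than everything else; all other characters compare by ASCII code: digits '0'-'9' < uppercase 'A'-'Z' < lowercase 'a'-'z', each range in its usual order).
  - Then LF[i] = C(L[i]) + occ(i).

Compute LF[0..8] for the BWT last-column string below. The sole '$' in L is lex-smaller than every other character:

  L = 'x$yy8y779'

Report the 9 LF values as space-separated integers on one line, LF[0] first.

Char counts: '$':1, '7':2, '8':1, '9':1, 'x':1, 'y':3
C (first-col start): C('$')=0, C('7')=1, C('8')=3, C('9')=4, C('x')=5, C('y')=6
L[0]='x': occ=0, LF[0]=C('x')+0=5+0=5
L[1]='$': occ=0, LF[1]=C('$')+0=0+0=0
L[2]='y': occ=0, LF[2]=C('y')+0=6+0=6
L[3]='y': occ=1, LF[3]=C('y')+1=6+1=7
L[4]='8': occ=0, LF[4]=C('8')+0=3+0=3
L[5]='y': occ=2, LF[5]=C('y')+2=6+2=8
L[6]='7': occ=0, LF[6]=C('7')+0=1+0=1
L[7]='7': occ=1, LF[7]=C('7')+1=1+1=2
L[8]='9': occ=0, LF[8]=C('9')+0=4+0=4

Answer: 5 0 6 7 3 8 1 2 4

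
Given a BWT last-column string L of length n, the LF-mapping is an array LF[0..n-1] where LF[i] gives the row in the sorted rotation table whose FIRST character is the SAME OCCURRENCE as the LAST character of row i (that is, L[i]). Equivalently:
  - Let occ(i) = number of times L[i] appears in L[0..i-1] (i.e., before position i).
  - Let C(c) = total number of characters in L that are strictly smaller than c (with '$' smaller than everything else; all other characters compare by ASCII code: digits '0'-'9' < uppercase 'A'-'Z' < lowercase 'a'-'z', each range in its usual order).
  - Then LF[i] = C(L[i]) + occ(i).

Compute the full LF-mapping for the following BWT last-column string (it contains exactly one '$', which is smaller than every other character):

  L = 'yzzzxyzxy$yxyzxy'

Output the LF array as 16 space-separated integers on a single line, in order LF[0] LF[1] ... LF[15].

Char counts: '$':1, 'x':4, 'y':6, 'z':5
C (first-col start): C('$')=0, C('x')=1, C('y')=5, C('z')=11
L[0]='y': occ=0, LF[0]=C('y')+0=5+0=5
L[1]='z': occ=0, LF[1]=C('z')+0=11+0=11
L[2]='z': occ=1, LF[2]=C('z')+1=11+1=12
L[3]='z': occ=2, LF[3]=C('z')+2=11+2=13
L[4]='x': occ=0, LF[4]=C('x')+0=1+0=1
L[5]='y': occ=1, LF[5]=C('y')+1=5+1=6
L[6]='z': occ=3, LF[6]=C('z')+3=11+3=14
L[7]='x': occ=1, LF[7]=C('x')+1=1+1=2
L[8]='y': occ=2, LF[8]=C('y')+2=5+2=7
L[9]='$': occ=0, LF[9]=C('$')+0=0+0=0
L[10]='y': occ=3, LF[10]=C('y')+3=5+3=8
L[11]='x': occ=2, LF[11]=C('x')+2=1+2=3
L[12]='y': occ=4, LF[12]=C('y')+4=5+4=9
L[13]='z': occ=4, LF[13]=C('z')+4=11+4=15
L[14]='x': occ=3, LF[14]=C('x')+3=1+3=4
L[15]='y': occ=5, LF[15]=C('y')+5=5+5=10

Answer: 5 11 12 13 1 6 14 2 7 0 8 3 9 15 4 10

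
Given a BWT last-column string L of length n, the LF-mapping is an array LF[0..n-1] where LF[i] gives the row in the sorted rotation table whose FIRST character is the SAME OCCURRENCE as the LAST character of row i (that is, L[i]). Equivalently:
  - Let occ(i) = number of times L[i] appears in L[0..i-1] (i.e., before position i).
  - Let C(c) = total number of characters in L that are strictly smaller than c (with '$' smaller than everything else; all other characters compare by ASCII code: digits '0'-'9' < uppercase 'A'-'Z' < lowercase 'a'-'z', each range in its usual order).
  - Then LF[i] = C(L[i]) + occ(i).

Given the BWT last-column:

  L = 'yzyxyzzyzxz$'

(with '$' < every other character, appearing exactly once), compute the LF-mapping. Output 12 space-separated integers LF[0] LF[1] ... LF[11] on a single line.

Char counts: '$':1, 'x':2, 'y':4, 'z':5
C (first-col start): C('$')=0, C('x')=1, C('y')=3, C('z')=7
L[0]='y': occ=0, LF[0]=C('y')+0=3+0=3
L[1]='z': occ=0, LF[1]=C('z')+0=7+0=7
L[2]='y': occ=1, LF[2]=C('y')+1=3+1=4
L[3]='x': occ=0, LF[3]=C('x')+0=1+0=1
L[4]='y': occ=2, LF[4]=C('y')+2=3+2=5
L[5]='z': occ=1, LF[5]=C('z')+1=7+1=8
L[6]='z': occ=2, LF[6]=C('z')+2=7+2=9
L[7]='y': occ=3, LF[7]=C('y')+3=3+3=6
L[8]='z': occ=3, LF[8]=C('z')+3=7+3=10
L[9]='x': occ=1, LF[9]=C('x')+1=1+1=2
L[10]='z': occ=4, LF[10]=C('z')+4=7+4=11
L[11]='$': occ=0, LF[11]=C('$')+0=0+0=0

Answer: 3 7 4 1 5 8 9 6 10 2 11 0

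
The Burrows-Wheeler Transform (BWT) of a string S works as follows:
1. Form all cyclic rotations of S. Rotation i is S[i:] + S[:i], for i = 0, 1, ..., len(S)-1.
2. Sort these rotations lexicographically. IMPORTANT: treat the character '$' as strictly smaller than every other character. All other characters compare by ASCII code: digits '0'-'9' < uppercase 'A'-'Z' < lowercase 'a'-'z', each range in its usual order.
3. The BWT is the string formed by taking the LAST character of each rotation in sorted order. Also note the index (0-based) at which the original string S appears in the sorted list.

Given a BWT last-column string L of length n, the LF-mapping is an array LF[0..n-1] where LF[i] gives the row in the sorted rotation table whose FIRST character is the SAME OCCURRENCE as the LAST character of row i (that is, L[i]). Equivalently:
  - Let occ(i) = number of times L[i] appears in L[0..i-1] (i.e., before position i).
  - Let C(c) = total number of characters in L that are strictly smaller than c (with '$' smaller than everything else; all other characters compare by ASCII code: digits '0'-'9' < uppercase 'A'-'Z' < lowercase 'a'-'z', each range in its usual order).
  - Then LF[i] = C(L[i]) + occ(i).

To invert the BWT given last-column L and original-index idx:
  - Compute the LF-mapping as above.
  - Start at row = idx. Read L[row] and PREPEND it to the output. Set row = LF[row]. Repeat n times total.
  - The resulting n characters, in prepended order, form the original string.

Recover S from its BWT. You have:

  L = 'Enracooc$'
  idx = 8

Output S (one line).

Answer: raccoonE$

Derivation:
LF mapping: 1 5 8 2 3 6 7 4 0
Walk LF starting at row 8, prepending L[row]:
  step 1: row=8, L[8]='$', prepend. Next row=LF[8]=0
  step 2: row=0, L[0]='E', prepend. Next row=LF[0]=1
  step 3: row=1, L[1]='n', prepend. Next row=LF[1]=5
  step 4: row=5, L[5]='o', prepend. Next row=LF[5]=6
  step 5: row=6, L[6]='o', prepend. Next row=LF[6]=7
  step 6: row=7, L[7]='c', prepend. Next row=LF[7]=4
  step 7: row=4, L[4]='c', prepend. Next row=LF[4]=3
  step 8: row=3, L[3]='a', prepend. Next row=LF[3]=2
  step 9: row=2, L[2]='r', prepend. Next row=LF[2]=8
Reversed output: raccoonE$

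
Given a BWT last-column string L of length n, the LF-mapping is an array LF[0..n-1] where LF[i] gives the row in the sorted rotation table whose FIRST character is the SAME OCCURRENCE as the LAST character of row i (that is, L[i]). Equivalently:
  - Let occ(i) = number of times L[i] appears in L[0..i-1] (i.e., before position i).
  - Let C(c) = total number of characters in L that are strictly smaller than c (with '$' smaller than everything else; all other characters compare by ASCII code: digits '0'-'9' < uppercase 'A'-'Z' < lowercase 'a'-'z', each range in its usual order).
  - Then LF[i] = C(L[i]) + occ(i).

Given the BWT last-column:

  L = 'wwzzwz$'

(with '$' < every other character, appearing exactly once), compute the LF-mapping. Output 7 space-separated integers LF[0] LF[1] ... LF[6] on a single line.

Char counts: '$':1, 'w':3, 'z':3
C (first-col start): C('$')=0, C('w')=1, C('z')=4
L[0]='w': occ=0, LF[0]=C('w')+0=1+0=1
L[1]='w': occ=1, LF[1]=C('w')+1=1+1=2
L[2]='z': occ=0, LF[2]=C('z')+0=4+0=4
L[3]='z': occ=1, LF[3]=C('z')+1=4+1=5
L[4]='w': occ=2, LF[4]=C('w')+2=1+2=3
L[5]='z': occ=2, LF[5]=C('z')+2=4+2=6
L[6]='$': occ=0, LF[6]=C('$')+0=0+0=0

Answer: 1 2 4 5 3 6 0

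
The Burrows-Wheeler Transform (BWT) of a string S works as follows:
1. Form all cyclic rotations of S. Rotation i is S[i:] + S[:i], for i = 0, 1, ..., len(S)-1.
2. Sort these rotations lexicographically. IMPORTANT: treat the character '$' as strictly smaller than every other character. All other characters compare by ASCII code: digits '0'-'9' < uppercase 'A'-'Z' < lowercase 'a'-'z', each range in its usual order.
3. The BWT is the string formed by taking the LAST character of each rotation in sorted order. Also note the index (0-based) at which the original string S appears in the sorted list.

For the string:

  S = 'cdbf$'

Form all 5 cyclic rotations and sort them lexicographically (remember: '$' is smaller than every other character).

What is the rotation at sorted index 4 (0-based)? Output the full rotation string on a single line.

All 5 rotations (rotation i = S[i:]+S[:i]):
  rot[0] = cdbf$
  rot[1] = dbf$c
  rot[2] = bf$cd
  rot[3] = f$cdb
  rot[4] = $cdbf
Sorted (with $ < everything):
  sorted[0] = $cdbf
  sorted[1] = bf$cd
  sorted[2] = cdbf$
  sorted[3] = dbf$c
  sorted[4] = f$cdb
sorted[4] = f$cdb

Answer: f$cdb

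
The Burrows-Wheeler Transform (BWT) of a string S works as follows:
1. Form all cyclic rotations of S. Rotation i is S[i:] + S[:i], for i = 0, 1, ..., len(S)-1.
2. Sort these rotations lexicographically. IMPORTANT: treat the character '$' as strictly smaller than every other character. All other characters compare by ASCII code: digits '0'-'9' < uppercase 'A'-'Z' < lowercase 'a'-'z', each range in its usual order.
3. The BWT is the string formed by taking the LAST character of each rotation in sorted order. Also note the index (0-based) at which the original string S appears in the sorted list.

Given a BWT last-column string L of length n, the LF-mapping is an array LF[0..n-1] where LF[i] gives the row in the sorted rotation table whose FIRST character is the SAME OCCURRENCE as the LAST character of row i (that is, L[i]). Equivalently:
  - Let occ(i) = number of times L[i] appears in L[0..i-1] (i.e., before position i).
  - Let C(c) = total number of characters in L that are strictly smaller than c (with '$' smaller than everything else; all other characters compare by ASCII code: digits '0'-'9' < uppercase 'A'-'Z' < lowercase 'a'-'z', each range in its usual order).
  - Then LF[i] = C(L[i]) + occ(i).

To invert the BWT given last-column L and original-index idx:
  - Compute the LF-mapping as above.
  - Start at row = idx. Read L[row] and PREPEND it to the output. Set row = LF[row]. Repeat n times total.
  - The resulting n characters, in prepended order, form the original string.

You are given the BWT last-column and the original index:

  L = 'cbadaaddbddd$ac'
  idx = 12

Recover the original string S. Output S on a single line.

LF mapping: 7 5 1 9 2 3 10 11 6 12 13 14 0 4 8
Walk LF starting at row 12, prepending L[row]:
  step 1: row=12, L[12]='$', prepend. Next row=LF[12]=0
  step 2: row=0, L[0]='c', prepend. Next row=LF[0]=7
  step 3: row=7, L[7]='d', prepend. Next row=LF[7]=11
  step 4: row=11, L[11]='d', prepend. Next row=LF[11]=14
  step 5: row=14, L[14]='c', prepend. Next row=LF[14]=8
  step 6: row=8, L[8]='b', prepend. Next row=LF[8]=6
  step 7: row=6, L[6]='d', prepend. Next row=LF[6]=10
  step 8: row=10, L[10]='d', prepend. Next row=LF[10]=13
  step 9: row=13, L[13]='a', prepend. Next row=LF[13]=4
  step 10: row=4, L[4]='a', prepend. Next row=LF[4]=2
  step 11: row=2, L[2]='a', prepend. Next row=LF[2]=1
  step 12: row=1, L[1]='b', prepend. Next row=LF[1]=5
  step 13: row=5, L[5]='a', prepend. Next row=LF[5]=3
  step 14: row=3, L[3]='d', prepend. Next row=LF[3]=9
  step 15: row=9, L[9]='d', prepend. Next row=LF[9]=12
Reversed output: ddabaaaddbcddc$

Answer: ddabaaaddbcddc$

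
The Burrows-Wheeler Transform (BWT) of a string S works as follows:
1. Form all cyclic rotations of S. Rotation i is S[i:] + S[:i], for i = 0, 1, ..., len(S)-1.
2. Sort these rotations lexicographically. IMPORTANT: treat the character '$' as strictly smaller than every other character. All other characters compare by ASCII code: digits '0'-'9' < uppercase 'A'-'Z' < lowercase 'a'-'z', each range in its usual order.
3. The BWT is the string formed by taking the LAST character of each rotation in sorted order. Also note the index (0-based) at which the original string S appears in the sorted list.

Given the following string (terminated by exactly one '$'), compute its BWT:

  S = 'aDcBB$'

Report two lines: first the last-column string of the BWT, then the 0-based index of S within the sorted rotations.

All 6 rotations (rotation i = S[i:]+S[:i]):
  rot[0] = aDcBB$
  rot[1] = DcBB$a
  rot[2] = cBB$aD
  rot[3] = BB$aDc
  rot[4] = B$aDcB
  rot[5] = $aDcBB
Sorted (with $ < everything):
  sorted[0] = $aDcBB  (last char: 'B')
  sorted[1] = B$aDcB  (last char: 'B')
  sorted[2] = BB$aDc  (last char: 'c')
  sorted[3] = DcBB$a  (last char: 'a')
  sorted[4] = aDcBB$  (last char: '$')
  sorted[5] = cBB$aD  (last char: 'D')
Last column: BBca$D
Original string S is at sorted index 4

Answer: BBca$D
4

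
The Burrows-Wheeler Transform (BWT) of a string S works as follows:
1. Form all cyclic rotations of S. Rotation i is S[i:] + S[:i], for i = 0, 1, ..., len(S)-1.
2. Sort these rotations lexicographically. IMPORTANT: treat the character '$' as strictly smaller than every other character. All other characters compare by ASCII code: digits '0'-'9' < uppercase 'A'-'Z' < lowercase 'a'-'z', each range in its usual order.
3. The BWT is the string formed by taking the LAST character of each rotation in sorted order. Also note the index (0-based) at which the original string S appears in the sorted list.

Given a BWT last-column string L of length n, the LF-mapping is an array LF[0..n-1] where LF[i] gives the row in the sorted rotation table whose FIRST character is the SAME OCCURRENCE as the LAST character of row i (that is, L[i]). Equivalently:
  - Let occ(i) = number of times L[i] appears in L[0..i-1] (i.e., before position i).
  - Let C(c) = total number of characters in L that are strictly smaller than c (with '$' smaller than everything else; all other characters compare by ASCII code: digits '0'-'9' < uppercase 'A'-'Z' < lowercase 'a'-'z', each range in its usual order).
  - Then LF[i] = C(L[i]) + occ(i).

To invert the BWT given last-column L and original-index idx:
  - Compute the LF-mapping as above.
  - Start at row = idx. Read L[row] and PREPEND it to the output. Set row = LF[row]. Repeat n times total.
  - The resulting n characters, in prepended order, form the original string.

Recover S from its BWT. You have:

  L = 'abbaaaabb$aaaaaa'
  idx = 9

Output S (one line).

LF mapping: 1 12 13 2 3 4 5 14 15 0 6 7 8 9 10 11
Walk LF starting at row 9, prepending L[row]:
  step 1: row=9, L[9]='$', prepend. Next row=LF[9]=0
  step 2: row=0, L[0]='a', prepend. Next row=LF[0]=1
  step 3: row=1, L[1]='b', prepend. Next row=LF[1]=12
  step 4: row=12, L[12]='a', prepend. Next row=LF[12]=8
  step 5: row=8, L[8]='b', prepend. Next row=LF[8]=15
  step 6: row=15, L[15]='a', prepend. Next row=LF[15]=11
  step 7: row=11, L[11]='a', prepend. Next row=LF[11]=7
  step 8: row=7, L[7]='b', prepend. Next row=LF[7]=14
  step 9: row=14, L[14]='a', prepend. Next row=LF[14]=10
  step 10: row=10, L[10]='a', prepend. Next row=LF[10]=6
  step 11: row=6, L[6]='a', prepend. Next row=LF[6]=5
  step 12: row=5, L[5]='a', prepend. Next row=LF[5]=4
  step 13: row=4, L[4]='a', prepend. Next row=LF[4]=3
  step 14: row=3, L[3]='a', prepend. Next row=LF[3]=2
  step 15: row=2, L[2]='b', prepend. Next row=LF[2]=13
  step 16: row=13, L[13]='a', prepend. Next row=LF[13]=9
Reversed output: abaaaaaabaababa$

Answer: abaaaaaabaababa$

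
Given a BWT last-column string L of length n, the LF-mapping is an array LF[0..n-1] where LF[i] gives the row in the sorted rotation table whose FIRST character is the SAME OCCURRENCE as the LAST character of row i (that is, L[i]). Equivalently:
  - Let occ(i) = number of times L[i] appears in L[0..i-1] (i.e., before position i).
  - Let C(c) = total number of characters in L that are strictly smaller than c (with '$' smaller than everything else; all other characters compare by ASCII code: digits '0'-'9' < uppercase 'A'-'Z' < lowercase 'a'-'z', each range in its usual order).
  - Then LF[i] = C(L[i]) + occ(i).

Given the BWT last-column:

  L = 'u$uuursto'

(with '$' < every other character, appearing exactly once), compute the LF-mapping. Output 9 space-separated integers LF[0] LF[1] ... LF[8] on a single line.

Answer: 5 0 6 7 8 2 3 4 1

Derivation:
Char counts: '$':1, 'o':1, 'r':1, 's':1, 't':1, 'u':4
C (first-col start): C('$')=0, C('o')=1, C('r')=2, C('s')=3, C('t')=4, C('u')=5
L[0]='u': occ=0, LF[0]=C('u')+0=5+0=5
L[1]='$': occ=0, LF[1]=C('$')+0=0+0=0
L[2]='u': occ=1, LF[2]=C('u')+1=5+1=6
L[3]='u': occ=2, LF[3]=C('u')+2=5+2=7
L[4]='u': occ=3, LF[4]=C('u')+3=5+3=8
L[5]='r': occ=0, LF[5]=C('r')+0=2+0=2
L[6]='s': occ=0, LF[6]=C('s')+0=3+0=3
L[7]='t': occ=0, LF[7]=C('t')+0=4+0=4
L[8]='o': occ=0, LF[8]=C('o')+0=1+0=1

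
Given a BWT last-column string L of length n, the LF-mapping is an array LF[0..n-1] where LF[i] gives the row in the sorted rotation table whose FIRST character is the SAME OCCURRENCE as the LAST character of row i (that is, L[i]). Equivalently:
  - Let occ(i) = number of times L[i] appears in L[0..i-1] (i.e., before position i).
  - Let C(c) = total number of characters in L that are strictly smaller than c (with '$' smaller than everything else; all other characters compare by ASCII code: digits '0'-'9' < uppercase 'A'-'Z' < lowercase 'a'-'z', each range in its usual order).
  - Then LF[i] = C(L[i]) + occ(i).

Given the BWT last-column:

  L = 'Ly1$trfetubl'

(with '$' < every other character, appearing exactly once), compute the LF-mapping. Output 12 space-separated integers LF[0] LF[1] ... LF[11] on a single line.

Answer: 2 11 1 0 8 7 5 4 9 10 3 6

Derivation:
Char counts: '$':1, '1':1, 'L':1, 'b':1, 'e':1, 'f':1, 'l':1, 'r':1, 't':2, 'u':1, 'y':1
C (first-col start): C('$')=0, C('1')=1, C('L')=2, C('b')=3, C('e')=4, C('f')=5, C('l')=6, C('r')=7, C('t')=8, C('u')=10, C('y')=11
L[0]='L': occ=0, LF[0]=C('L')+0=2+0=2
L[1]='y': occ=0, LF[1]=C('y')+0=11+0=11
L[2]='1': occ=0, LF[2]=C('1')+0=1+0=1
L[3]='$': occ=0, LF[3]=C('$')+0=0+0=0
L[4]='t': occ=0, LF[4]=C('t')+0=8+0=8
L[5]='r': occ=0, LF[5]=C('r')+0=7+0=7
L[6]='f': occ=0, LF[6]=C('f')+0=5+0=5
L[7]='e': occ=0, LF[7]=C('e')+0=4+0=4
L[8]='t': occ=1, LF[8]=C('t')+1=8+1=9
L[9]='u': occ=0, LF[9]=C('u')+0=10+0=10
L[10]='b': occ=0, LF[10]=C('b')+0=3+0=3
L[11]='l': occ=0, LF[11]=C('l')+0=6+0=6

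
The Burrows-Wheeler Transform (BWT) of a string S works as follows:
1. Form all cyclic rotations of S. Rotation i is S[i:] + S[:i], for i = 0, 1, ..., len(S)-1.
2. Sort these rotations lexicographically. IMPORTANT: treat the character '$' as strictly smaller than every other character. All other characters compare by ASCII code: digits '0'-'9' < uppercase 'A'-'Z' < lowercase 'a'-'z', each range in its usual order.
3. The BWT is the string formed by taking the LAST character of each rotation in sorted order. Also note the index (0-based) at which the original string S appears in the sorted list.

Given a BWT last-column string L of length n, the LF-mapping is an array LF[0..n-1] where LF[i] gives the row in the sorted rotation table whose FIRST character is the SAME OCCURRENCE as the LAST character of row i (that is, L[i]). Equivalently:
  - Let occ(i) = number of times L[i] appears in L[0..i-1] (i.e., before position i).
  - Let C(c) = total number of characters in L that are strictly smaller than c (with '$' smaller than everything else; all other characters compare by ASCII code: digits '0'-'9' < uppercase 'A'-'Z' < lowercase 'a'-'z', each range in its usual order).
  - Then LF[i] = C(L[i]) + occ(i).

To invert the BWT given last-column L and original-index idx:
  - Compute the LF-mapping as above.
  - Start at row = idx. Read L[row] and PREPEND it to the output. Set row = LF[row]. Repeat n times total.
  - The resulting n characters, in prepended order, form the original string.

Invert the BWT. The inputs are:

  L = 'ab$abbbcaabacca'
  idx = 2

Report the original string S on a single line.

Answer: aabababbacccba$

Derivation:
LF mapping: 1 7 0 2 8 9 10 12 3 4 11 5 13 14 6
Walk LF starting at row 2, prepending L[row]:
  step 1: row=2, L[2]='$', prepend. Next row=LF[2]=0
  step 2: row=0, L[0]='a', prepend. Next row=LF[0]=1
  step 3: row=1, L[1]='b', prepend. Next row=LF[1]=7
  step 4: row=7, L[7]='c', prepend. Next row=LF[7]=12
  step 5: row=12, L[12]='c', prepend. Next row=LF[12]=13
  step 6: row=13, L[13]='c', prepend. Next row=LF[13]=14
  step 7: row=14, L[14]='a', prepend. Next row=LF[14]=6
  step 8: row=6, L[6]='b', prepend. Next row=LF[6]=10
  step 9: row=10, L[10]='b', prepend. Next row=LF[10]=11
  step 10: row=11, L[11]='a', prepend. Next row=LF[11]=5
  step 11: row=5, L[5]='b', prepend. Next row=LF[5]=9
  step 12: row=9, L[9]='a', prepend. Next row=LF[9]=4
  step 13: row=4, L[4]='b', prepend. Next row=LF[4]=8
  step 14: row=8, L[8]='a', prepend. Next row=LF[8]=3
  step 15: row=3, L[3]='a', prepend. Next row=LF[3]=2
Reversed output: aabababbacccba$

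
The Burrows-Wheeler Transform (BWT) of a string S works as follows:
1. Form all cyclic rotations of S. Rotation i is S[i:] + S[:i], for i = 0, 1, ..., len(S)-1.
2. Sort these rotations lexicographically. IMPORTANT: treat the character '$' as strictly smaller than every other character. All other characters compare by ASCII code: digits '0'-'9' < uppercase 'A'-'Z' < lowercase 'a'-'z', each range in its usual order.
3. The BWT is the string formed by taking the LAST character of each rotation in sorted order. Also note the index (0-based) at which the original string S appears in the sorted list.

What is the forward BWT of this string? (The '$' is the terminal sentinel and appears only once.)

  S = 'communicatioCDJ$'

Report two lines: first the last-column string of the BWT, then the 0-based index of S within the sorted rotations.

All 16 rotations (rotation i = S[i:]+S[:i]):
  rot[0] = communicatioCDJ$
  rot[1] = ommunicatioCDJ$c
  rot[2] = mmunicatioCDJ$co
  rot[3] = municatioCDJ$com
  rot[4] = unicatioCDJ$comm
  rot[5] = nicatioCDJ$commu
  rot[6] = icatioCDJ$commun
  rot[7] = catioCDJ$communi
  rot[8] = atioCDJ$communic
  rot[9] = tioCDJ$communica
  rot[10] = ioCDJ$communicat
  rot[11] = oCDJ$communicati
  rot[12] = CDJ$communicatio
  rot[13] = DJ$communicatioC
  rot[14] = J$communicatioCD
  rot[15] = $communicatioCDJ
Sorted (with $ < everything):
  sorted[0] = $communicatioCDJ  (last char: 'J')
  sorted[1] = CDJ$communicatio  (last char: 'o')
  sorted[2] = DJ$communicatioC  (last char: 'C')
  sorted[3] = J$communicatioCD  (last char: 'D')
  sorted[4] = atioCDJ$communic  (last char: 'c')
  sorted[5] = catioCDJ$communi  (last char: 'i')
  sorted[6] = communicatioCDJ$  (last char: '$')
  sorted[7] = icatioCDJ$commun  (last char: 'n')
  sorted[8] = ioCDJ$communicat  (last char: 't')
  sorted[9] = mmunicatioCDJ$co  (last char: 'o')
  sorted[10] = municatioCDJ$com  (last char: 'm')
  sorted[11] = nicatioCDJ$commu  (last char: 'u')
  sorted[12] = oCDJ$communicati  (last char: 'i')
  sorted[13] = ommunicatioCDJ$c  (last char: 'c')
  sorted[14] = tioCDJ$communica  (last char: 'a')
  sorted[15] = unicatioCDJ$comm  (last char: 'm')
Last column: JoCDci$ntomuicam
Original string S is at sorted index 6

Answer: JoCDci$ntomuicam
6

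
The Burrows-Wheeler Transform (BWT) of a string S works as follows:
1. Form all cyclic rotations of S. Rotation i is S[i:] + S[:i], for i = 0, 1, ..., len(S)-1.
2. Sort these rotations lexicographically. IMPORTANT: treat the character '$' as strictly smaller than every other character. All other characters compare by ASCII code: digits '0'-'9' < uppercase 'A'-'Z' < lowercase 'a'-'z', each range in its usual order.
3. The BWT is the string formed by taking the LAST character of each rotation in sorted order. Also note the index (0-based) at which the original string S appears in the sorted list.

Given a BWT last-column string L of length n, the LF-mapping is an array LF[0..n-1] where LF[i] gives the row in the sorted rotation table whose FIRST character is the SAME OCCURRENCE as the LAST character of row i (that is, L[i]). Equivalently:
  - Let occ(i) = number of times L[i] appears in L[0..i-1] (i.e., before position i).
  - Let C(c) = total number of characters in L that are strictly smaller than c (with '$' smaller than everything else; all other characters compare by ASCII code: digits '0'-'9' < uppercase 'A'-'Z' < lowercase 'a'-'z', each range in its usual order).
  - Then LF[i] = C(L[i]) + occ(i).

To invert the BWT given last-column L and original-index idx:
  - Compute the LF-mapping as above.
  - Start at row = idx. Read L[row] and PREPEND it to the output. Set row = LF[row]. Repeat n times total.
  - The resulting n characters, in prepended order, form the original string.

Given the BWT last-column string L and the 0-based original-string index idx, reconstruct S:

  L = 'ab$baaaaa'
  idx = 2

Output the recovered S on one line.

LF mapping: 1 7 0 8 2 3 4 5 6
Walk LF starting at row 2, prepending L[row]:
  step 1: row=2, L[2]='$', prepend. Next row=LF[2]=0
  step 2: row=0, L[0]='a', prepend. Next row=LF[0]=1
  step 3: row=1, L[1]='b', prepend. Next row=LF[1]=7
  step 4: row=7, L[7]='a', prepend. Next row=LF[7]=5
  step 5: row=5, L[5]='a', prepend. Next row=LF[5]=3
  step 6: row=3, L[3]='b', prepend. Next row=LF[3]=8
  step 7: row=8, L[8]='a', prepend. Next row=LF[8]=6
  step 8: row=6, L[6]='a', prepend. Next row=LF[6]=4
  step 9: row=4, L[4]='a', prepend. Next row=LF[4]=2
Reversed output: aaabaaba$

Answer: aaabaaba$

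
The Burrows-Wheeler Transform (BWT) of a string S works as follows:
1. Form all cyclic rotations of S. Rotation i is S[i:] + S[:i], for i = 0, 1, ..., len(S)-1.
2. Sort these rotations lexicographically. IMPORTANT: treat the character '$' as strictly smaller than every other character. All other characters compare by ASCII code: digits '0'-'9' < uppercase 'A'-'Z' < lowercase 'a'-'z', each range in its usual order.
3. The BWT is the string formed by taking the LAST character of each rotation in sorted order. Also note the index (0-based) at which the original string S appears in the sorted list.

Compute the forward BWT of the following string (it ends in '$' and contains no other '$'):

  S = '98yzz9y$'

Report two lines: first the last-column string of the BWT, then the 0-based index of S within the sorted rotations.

Answer: y9$z98zy
2

Derivation:
All 8 rotations (rotation i = S[i:]+S[:i]):
  rot[0] = 98yzz9y$
  rot[1] = 8yzz9y$9
  rot[2] = yzz9y$98
  rot[3] = zz9y$98y
  rot[4] = z9y$98yz
  rot[5] = 9y$98yzz
  rot[6] = y$98yzz9
  rot[7] = $98yzz9y
Sorted (with $ < everything):
  sorted[0] = $98yzz9y  (last char: 'y')
  sorted[1] = 8yzz9y$9  (last char: '9')
  sorted[2] = 98yzz9y$  (last char: '$')
  sorted[3] = 9y$98yzz  (last char: 'z')
  sorted[4] = y$98yzz9  (last char: '9')
  sorted[5] = yzz9y$98  (last char: '8')
  sorted[6] = z9y$98yz  (last char: 'z')
  sorted[7] = zz9y$98y  (last char: 'y')
Last column: y9$z98zy
Original string S is at sorted index 2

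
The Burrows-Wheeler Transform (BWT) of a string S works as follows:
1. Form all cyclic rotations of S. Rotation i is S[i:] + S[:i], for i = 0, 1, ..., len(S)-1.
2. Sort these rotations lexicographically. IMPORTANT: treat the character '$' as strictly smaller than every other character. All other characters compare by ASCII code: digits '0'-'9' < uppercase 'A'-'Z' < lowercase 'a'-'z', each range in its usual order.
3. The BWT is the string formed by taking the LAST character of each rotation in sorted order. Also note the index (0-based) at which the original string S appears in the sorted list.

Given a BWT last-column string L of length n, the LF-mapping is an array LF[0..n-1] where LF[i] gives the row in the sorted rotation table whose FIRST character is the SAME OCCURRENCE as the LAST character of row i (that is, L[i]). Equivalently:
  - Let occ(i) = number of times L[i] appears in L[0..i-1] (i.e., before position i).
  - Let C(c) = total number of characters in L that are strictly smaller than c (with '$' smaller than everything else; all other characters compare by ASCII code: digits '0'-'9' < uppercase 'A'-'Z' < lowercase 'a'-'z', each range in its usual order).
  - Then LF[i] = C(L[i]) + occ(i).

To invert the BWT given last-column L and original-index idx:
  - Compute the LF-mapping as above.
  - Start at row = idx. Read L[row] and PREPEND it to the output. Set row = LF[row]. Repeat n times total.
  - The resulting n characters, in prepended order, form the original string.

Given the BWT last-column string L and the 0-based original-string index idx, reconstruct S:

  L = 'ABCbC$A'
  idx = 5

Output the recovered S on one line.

Answer: CCAbBA$

Derivation:
LF mapping: 1 3 4 6 5 0 2
Walk LF starting at row 5, prepending L[row]:
  step 1: row=5, L[5]='$', prepend. Next row=LF[5]=0
  step 2: row=0, L[0]='A', prepend. Next row=LF[0]=1
  step 3: row=1, L[1]='B', prepend. Next row=LF[1]=3
  step 4: row=3, L[3]='b', prepend. Next row=LF[3]=6
  step 5: row=6, L[6]='A', prepend. Next row=LF[6]=2
  step 6: row=2, L[2]='C', prepend. Next row=LF[2]=4
  step 7: row=4, L[4]='C', prepend. Next row=LF[4]=5
Reversed output: CCAbBA$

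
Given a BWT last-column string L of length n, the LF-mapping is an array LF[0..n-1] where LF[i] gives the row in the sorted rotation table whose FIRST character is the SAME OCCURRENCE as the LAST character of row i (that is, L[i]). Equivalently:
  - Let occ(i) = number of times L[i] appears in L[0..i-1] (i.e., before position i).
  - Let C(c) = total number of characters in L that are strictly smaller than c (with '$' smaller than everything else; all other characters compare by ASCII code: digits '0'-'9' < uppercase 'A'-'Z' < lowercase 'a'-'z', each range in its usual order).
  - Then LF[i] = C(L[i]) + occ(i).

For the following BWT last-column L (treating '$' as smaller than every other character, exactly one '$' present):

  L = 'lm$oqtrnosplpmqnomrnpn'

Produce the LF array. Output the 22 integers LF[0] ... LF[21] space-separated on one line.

Char counts: '$':1, 'l':2, 'm':3, 'n':4, 'o':3, 'p':3, 'q':2, 'r':2, 's':1, 't':1
C (first-col start): C('$')=0, C('l')=1, C('m')=3, C('n')=6, C('o')=10, C('p')=13, C('q')=16, C('r')=18, C('s')=20, C('t')=21
L[0]='l': occ=0, LF[0]=C('l')+0=1+0=1
L[1]='m': occ=0, LF[1]=C('m')+0=3+0=3
L[2]='$': occ=0, LF[2]=C('$')+0=0+0=0
L[3]='o': occ=0, LF[3]=C('o')+0=10+0=10
L[4]='q': occ=0, LF[4]=C('q')+0=16+0=16
L[5]='t': occ=0, LF[5]=C('t')+0=21+0=21
L[6]='r': occ=0, LF[6]=C('r')+0=18+0=18
L[7]='n': occ=0, LF[7]=C('n')+0=6+0=6
L[8]='o': occ=1, LF[8]=C('o')+1=10+1=11
L[9]='s': occ=0, LF[9]=C('s')+0=20+0=20
L[10]='p': occ=0, LF[10]=C('p')+0=13+0=13
L[11]='l': occ=1, LF[11]=C('l')+1=1+1=2
L[12]='p': occ=1, LF[12]=C('p')+1=13+1=14
L[13]='m': occ=1, LF[13]=C('m')+1=3+1=4
L[14]='q': occ=1, LF[14]=C('q')+1=16+1=17
L[15]='n': occ=1, LF[15]=C('n')+1=6+1=7
L[16]='o': occ=2, LF[16]=C('o')+2=10+2=12
L[17]='m': occ=2, LF[17]=C('m')+2=3+2=5
L[18]='r': occ=1, LF[18]=C('r')+1=18+1=19
L[19]='n': occ=2, LF[19]=C('n')+2=6+2=8
L[20]='p': occ=2, LF[20]=C('p')+2=13+2=15
L[21]='n': occ=3, LF[21]=C('n')+3=6+3=9

Answer: 1 3 0 10 16 21 18 6 11 20 13 2 14 4 17 7 12 5 19 8 15 9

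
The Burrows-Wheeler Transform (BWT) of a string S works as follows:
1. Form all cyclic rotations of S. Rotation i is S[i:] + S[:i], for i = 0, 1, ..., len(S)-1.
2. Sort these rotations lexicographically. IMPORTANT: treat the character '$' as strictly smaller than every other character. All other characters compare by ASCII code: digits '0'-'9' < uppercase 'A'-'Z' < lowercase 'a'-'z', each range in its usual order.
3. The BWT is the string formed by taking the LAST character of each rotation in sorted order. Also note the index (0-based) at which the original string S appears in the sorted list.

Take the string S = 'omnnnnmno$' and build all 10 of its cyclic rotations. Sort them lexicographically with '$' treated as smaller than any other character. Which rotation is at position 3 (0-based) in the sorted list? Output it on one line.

Answer: nmno$omnnn

Derivation:
All 10 rotations (rotation i = S[i:]+S[:i]):
  rot[0] = omnnnnmno$
  rot[1] = mnnnnmno$o
  rot[2] = nnnnmno$om
  rot[3] = nnnmno$omn
  rot[4] = nnmno$omnn
  rot[5] = nmno$omnnn
  rot[6] = mno$omnnnn
  rot[7] = no$omnnnnm
  rot[8] = o$omnnnnmn
  rot[9] = $omnnnnmno
Sorted (with $ < everything):
  sorted[0] = $omnnnnmno
  sorted[1] = mnnnnmno$o
  sorted[2] = mno$omnnnn
  sorted[3] = nmno$omnnn
  sorted[4] = nnmno$omnn
  sorted[5] = nnnmno$omn
  sorted[6] = nnnnmno$om
  sorted[7] = no$omnnnnm
  sorted[8] = o$omnnnnmn
  sorted[9] = omnnnnmno$
sorted[3] = nmno$omnnn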